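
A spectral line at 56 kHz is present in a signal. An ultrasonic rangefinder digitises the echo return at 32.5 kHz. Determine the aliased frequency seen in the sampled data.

56 kHz mod fs = 23.5 kHz.
23.5 kHz > fs/2 = 16.25 kHz, folds to fs − 23.5 kHz = 9 kHz.

9 kHz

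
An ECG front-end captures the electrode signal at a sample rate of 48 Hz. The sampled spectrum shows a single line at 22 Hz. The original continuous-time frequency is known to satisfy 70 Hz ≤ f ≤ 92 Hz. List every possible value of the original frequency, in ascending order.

70 Hz, 74 Hz

Frequencies that alias to 22 Hz are k·fs ± 22 Hz for integer k ≥ 0.
k=0: 22 Hz.
k=1: 26 Hz, 70 Hz.
k=2: 74 Hz, 118 Hz.
k=3: 122 Hz, 166 Hz.
Within [70 Hz, 92 Hz]: 70 Hz, 74 Hz.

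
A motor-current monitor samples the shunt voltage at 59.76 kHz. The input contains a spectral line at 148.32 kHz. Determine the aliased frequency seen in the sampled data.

28.8 kHz

148.32 kHz mod fs = 28.8 kHz.
28.8 kHz ≤ fs/2 = 29.88 kHz, appears at 28.8 kHz.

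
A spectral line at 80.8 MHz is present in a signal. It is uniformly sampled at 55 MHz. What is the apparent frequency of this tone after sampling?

25.8 MHz

80.8 MHz mod fs = 25.8 MHz.
25.8 MHz ≤ fs/2 = 27.5 MHz, appears at 25.8 MHz.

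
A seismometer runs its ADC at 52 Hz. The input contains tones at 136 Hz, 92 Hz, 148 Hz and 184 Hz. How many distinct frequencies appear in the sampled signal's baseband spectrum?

fs/2 = 26 Hz.
136 Hz mod fs = 32 Hz.
32 Hz > fs/2 = 26 Hz, folds to fs − 32 Hz = 20 Hz.
92 Hz mod fs = 40 Hz.
40 Hz > fs/2 = 26 Hz, folds to fs − 40 Hz = 12 Hz.
148 Hz mod fs = 44 Hz.
44 Hz > fs/2 = 26 Hz, folds to fs − 44 Hz = 8 Hz.
184 Hz mod fs = 28 Hz.
28 Hz > fs/2 = 26 Hz, folds to fs − 28 Hz = 24 Hz.
Distinct values: {8 Hz, 12 Hz, 20 Hz, 24 Hz} → 4.

4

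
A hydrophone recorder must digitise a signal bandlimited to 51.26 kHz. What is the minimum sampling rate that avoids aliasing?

102.52 kHz

Nyquist rate = 2 × 51.26 kHz = 102.52 kHz.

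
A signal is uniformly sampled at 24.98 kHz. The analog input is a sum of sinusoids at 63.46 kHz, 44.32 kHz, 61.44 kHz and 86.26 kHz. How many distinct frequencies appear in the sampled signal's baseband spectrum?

fs/2 = 12.49 kHz.
63.46 kHz mod fs = 13.5 kHz.
13.5 kHz > fs/2 = 12.49 kHz, folds to fs − 13.5 kHz = 11.48 kHz.
44.32 kHz mod fs = 19.34 kHz.
19.34 kHz > fs/2 = 12.49 kHz, folds to fs − 19.34 kHz = 5.64 kHz.
61.44 kHz mod fs = 11.48 kHz.
11.48 kHz ≤ fs/2 = 12.49 kHz, appears at 11.48 kHz.
86.26 kHz mod fs = 11.32 kHz.
11.32 kHz ≤ fs/2 = 12.49 kHz, appears at 11.32 kHz.
Distinct values: {5.64 kHz, 11.32 kHz, 11.48 kHz} → 3.

3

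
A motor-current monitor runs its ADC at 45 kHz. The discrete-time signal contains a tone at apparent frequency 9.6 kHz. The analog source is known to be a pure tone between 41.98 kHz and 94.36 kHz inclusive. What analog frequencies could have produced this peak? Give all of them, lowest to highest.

Frequencies that alias to 9.6 kHz are k·fs ± 9.6 kHz for integer k ≥ 0.
k=0: 9.6 kHz.
k=1: 35.4 kHz, 54.6 kHz.
k=2: 80.4 kHz, 99.6 kHz.
k=3: 125.4 kHz, 144.6 kHz.
Within [41.98 kHz, 94.36 kHz]: 54.6 kHz, 80.4 kHz.

54.6 kHz, 80.4 kHz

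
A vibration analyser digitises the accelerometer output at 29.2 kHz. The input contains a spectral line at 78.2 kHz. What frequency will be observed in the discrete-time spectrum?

78.2 kHz mod fs = 19.8 kHz.
19.8 kHz > fs/2 = 14.6 kHz, folds to fs − 19.8 kHz = 9.4 kHz.

9.4 kHz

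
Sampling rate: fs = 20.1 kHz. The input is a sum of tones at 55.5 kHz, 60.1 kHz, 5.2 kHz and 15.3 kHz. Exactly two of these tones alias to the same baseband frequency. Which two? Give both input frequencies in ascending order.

15.3 kHz, 55.5 kHz

fs/2 = 10.05 kHz.
55.5 kHz mod fs = 15.3 kHz.
15.3 kHz > fs/2 = 10.05 kHz, folds to fs − 15.3 kHz = 4.8 kHz.
60.1 kHz mod fs = 19.9 kHz.
19.9 kHz > fs/2 = 10.05 kHz, folds to fs − 19.9 kHz = 0.2 kHz.
5.2 kHz ≤ fs/2 = 10.05 kHz, passes unchanged.
15.3 kHz > fs/2 = 10.05 kHz, folds to fs − 15.3 kHz = 4.8 kHz.
15.3 kHz and 55.5 kHz both map to 4.8 kHz.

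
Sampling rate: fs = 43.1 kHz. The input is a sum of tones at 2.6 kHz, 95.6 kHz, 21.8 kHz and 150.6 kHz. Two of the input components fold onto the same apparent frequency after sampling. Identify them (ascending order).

fs/2 = 21.55 kHz.
2.6 kHz ≤ fs/2 = 21.55 kHz, passes unchanged.
95.6 kHz mod fs = 9.4 kHz.
9.4 kHz ≤ fs/2 = 21.55 kHz, appears at 9.4 kHz.
21.8 kHz > fs/2 = 21.55 kHz, folds to fs − 21.8 kHz = 21.3 kHz.
150.6 kHz mod fs = 21.3 kHz.
21.3 kHz ≤ fs/2 = 21.55 kHz, appears at 21.3 kHz.
21.8 kHz and 150.6 kHz both map to 21.3 kHz.

21.8 kHz, 150.6 kHz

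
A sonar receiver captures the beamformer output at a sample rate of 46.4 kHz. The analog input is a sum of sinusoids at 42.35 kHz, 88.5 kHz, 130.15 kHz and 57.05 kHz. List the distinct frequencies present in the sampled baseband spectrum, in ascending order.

fs/2 = 23.2 kHz.
42.35 kHz > fs/2 = 23.2 kHz, folds to fs − 42.35 kHz = 4.05 kHz.
88.5 kHz mod fs = 42.1 kHz.
42.1 kHz > fs/2 = 23.2 kHz, folds to fs − 42.1 kHz = 4.3 kHz.
130.15 kHz mod fs = 37.35 kHz.
37.35 kHz > fs/2 = 23.2 kHz, folds to fs − 37.35 kHz = 9.05 kHz.
57.05 kHz mod fs = 10.65 kHz.
10.65 kHz ≤ fs/2 = 23.2 kHz, appears at 10.65 kHz.
Distinct values: {4.05 kHz, 4.3 kHz, 9.05 kHz, 10.65 kHz}.

4.05 kHz, 4.3 kHz, 9.05 kHz, 10.65 kHz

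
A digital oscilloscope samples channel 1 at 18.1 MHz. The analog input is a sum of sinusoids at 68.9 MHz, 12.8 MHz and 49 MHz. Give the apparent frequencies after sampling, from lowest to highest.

3.5 MHz, 5.3 MHz

fs/2 = 9.05 MHz.
68.9 MHz mod fs = 14.6 MHz.
14.6 MHz > fs/2 = 9.05 MHz, folds to fs − 14.6 MHz = 3.5 MHz.
12.8 MHz > fs/2 = 9.05 MHz, folds to fs − 12.8 MHz = 5.3 MHz.
49 MHz mod fs = 12.8 MHz.
12.8 MHz > fs/2 = 9.05 MHz, folds to fs − 12.8 MHz = 5.3 MHz.
Distinct values: {3.5 MHz, 5.3 MHz}.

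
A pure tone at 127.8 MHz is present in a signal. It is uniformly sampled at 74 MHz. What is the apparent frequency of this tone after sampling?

127.8 MHz mod fs = 53.8 MHz.
53.8 MHz > fs/2 = 37 MHz, folds to fs − 53.8 MHz = 20.2 MHz.

20.2 MHz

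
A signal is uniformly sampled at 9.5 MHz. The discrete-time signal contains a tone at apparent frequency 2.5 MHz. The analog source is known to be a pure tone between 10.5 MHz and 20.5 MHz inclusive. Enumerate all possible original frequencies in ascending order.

Frequencies that alias to 2.5 MHz are k·fs ± 2.5 MHz for integer k ≥ 0.
k=0: 2.5 MHz.
k=1: 7 MHz, 12 MHz.
k=2: 16.5 MHz, 21.5 MHz.
k=3: 26 MHz, 31 MHz.
Within [10.5 MHz, 20.5 MHz]: 12 MHz, 16.5 MHz.

12 MHz, 16.5 MHz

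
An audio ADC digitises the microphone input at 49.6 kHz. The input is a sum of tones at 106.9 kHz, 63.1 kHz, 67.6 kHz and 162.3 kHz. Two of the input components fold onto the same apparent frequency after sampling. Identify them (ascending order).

63.1 kHz, 162.3 kHz

fs/2 = 24.8 kHz.
106.9 kHz mod fs = 7.7 kHz.
7.7 kHz ≤ fs/2 = 24.8 kHz, appears at 7.7 kHz.
63.1 kHz mod fs = 13.5 kHz.
13.5 kHz ≤ fs/2 = 24.8 kHz, appears at 13.5 kHz.
67.6 kHz mod fs = 18 kHz.
18 kHz ≤ fs/2 = 24.8 kHz, appears at 18 kHz.
162.3 kHz mod fs = 13.5 kHz.
13.5 kHz ≤ fs/2 = 24.8 kHz, appears at 13.5 kHz.
63.1 kHz and 162.3 kHz both map to 13.5 kHz.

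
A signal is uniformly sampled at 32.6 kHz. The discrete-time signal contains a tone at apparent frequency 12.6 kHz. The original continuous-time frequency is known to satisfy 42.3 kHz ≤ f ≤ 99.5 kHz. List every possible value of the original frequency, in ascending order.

Frequencies that alias to 12.6 kHz are k·fs ± 12.6 kHz for integer k ≥ 0.
k=0: 12.6 kHz.
k=1: 20 kHz, 45.2 kHz.
k=2: 52.6 kHz, 77.8 kHz.
k=3: 85.2 kHz, 110.4 kHz.
k=4: 117.8 kHz, 143 kHz.
Within [42.3 kHz, 99.5 kHz]: 45.2 kHz, 52.6 kHz, 77.8 kHz, 85.2 kHz.

45.2 kHz, 52.6 kHz, 77.8 kHz, 85.2 kHz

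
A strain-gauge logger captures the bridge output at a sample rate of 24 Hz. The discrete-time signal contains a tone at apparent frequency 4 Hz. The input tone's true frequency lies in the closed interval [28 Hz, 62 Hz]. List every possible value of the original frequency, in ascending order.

28 Hz, 44 Hz, 52 Hz

Frequencies that alias to 4 Hz are k·fs ± 4 Hz for integer k ≥ 0.
k=0: 4 Hz.
k=1: 20 Hz, 28 Hz.
k=2: 44 Hz, 52 Hz.
k=3: 68 Hz, 76 Hz.
Within [28 Hz, 62 Hz]: 28 Hz, 44 Hz, 52 Hz.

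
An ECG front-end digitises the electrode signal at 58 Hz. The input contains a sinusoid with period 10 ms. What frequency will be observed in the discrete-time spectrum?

T = 10 ms → f = 1/T = 100 Hz.
100 Hz mod fs = 42 Hz.
42 Hz > fs/2 = 29 Hz, folds to fs − 42 Hz = 16 Hz.

16 Hz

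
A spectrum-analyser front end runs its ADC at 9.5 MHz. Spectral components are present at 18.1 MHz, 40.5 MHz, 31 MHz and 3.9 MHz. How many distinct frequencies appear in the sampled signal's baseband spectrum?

3

fs/2 = 4.75 MHz.
18.1 MHz mod fs = 8.6 MHz.
8.6 MHz > fs/2 = 4.75 MHz, folds to fs − 8.6 MHz = 0.9 MHz.
40.5 MHz mod fs = 2.5 MHz.
2.5 MHz ≤ fs/2 = 4.75 MHz, appears at 2.5 MHz.
31 MHz mod fs = 2.5 MHz.
2.5 MHz ≤ fs/2 = 4.75 MHz, appears at 2.5 MHz.
3.9 MHz ≤ fs/2 = 4.75 MHz, passes unchanged.
Distinct values: {0.9 MHz, 2.5 MHz, 3.9 MHz} → 3.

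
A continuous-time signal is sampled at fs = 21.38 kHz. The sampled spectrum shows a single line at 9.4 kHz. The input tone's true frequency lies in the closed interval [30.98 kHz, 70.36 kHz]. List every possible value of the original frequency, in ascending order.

Frequencies that alias to 9.4 kHz are k·fs ± 9.4 kHz for integer k ≥ 0.
k=0: 9.4 kHz.
k=1: 11.98 kHz, 30.78 kHz.
k=2: 33.36 kHz, 52.16 kHz.
k=3: 54.74 kHz, 73.54 kHz.
k=4: 76.12 kHz, 94.92 kHz.
Within [30.98 kHz, 70.36 kHz]: 33.36 kHz, 52.16 kHz, 54.74 kHz.

33.36 kHz, 52.16 kHz, 54.74 kHz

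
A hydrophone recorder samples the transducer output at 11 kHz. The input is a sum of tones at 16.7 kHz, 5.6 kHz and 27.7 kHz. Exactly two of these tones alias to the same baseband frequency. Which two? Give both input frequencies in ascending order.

16.7 kHz, 27.7 kHz

fs/2 = 5.5 kHz.
16.7 kHz mod fs = 5.7 kHz.
5.7 kHz > fs/2 = 5.5 kHz, folds to fs − 5.7 kHz = 5.3 kHz.
5.6 kHz > fs/2 = 5.5 kHz, folds to fs − 5.6 kHz = 5.4 kHz.
27.7 kHz mod fs = 5.7 kHz.
5.7 kHz > fs/2 = 5.5 kHz, folds to fs − 5.7 kHz = 5.3 kHz.
16.7 kHz and 27.7 kHz both map to 5.3 kHz.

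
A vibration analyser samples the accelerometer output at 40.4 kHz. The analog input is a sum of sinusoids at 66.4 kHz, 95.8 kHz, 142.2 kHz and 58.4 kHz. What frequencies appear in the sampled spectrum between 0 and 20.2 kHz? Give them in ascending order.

14.4 kHz, 15 kHz, 18 kHz, 19.4 kHz

fs/2 = 20.2 kHz.
66.4 kHz mod fs = 26 kHz.
26 kHz > fs/2 = 20.2 kHz, folds to fs − 26 kHz = 14.4 kHz.
95.8 kHz mod fs = 15 kHz.
15 kHz ≤ fs/2 = 20.2 kHz, appears at 15 kHz.
142.2 kHz mod fs = 21 kHz.
21 kHz > fs/2 = 20.2 kHz, folds to fs − 21 kHz = 19.4 kHz.
58.4 kHz mod fs = 18 kHz.
18 kHz ≤ fs/2 = 20.2 kHz, appears at 18 kHz.
Distinct values: {14.4 kHz, 15 kHz, 18 kHz, 19.4 kHz}.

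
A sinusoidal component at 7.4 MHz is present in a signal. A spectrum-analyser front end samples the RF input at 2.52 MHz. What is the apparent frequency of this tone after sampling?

0.16 MHz

7.4 MHz mod fs = 2.36 MHz.
2.36 MHz > fs/2 = 1.26 MHz, folds to fs − 2.36 MHz = 0.16 MHz.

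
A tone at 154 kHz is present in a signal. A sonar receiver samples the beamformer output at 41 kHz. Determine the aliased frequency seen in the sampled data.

154 kHz mod fs = 31 kHz.
31 kHz > fs/2 = 20.5 kHz, folds to fs − 31 kHz = 10 kHz.

10 kHz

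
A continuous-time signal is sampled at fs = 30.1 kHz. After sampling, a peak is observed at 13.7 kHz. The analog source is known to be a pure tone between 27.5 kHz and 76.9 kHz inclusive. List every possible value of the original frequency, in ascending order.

Frequencies that alias to 13.7 kHz are k·fs ± 13.7 kHz for integer k ≥ 0.
k=0: 13.7 kHz.
k=1: 16.4 kHz, 43.8 kHz.
k=2: 46.5 kHz, 73.9 kHz.
k=3: 76.6 kHz, 104 kHz.
k=4: 106.7 kHz, 134.1 kHz.
Within [27.5 kHz, 76.9 kHz]: 43.8 kHz, 46.5 kHz, 73.9 kHz, 76.6 kHz.

43.8 kHz, 46.5 kHz, 73.9 kHz, 76.6 kHz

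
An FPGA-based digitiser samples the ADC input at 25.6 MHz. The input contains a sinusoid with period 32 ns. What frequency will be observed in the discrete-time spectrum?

5.65 MHz

T = 32 ns → f = 1/T = 31.25 MHz.
31.25 MHz mod fs = 5.65 MHz.
5.65 MHz ≤ fs/2 = 12.8 MHz, appears at 5.65 MHz.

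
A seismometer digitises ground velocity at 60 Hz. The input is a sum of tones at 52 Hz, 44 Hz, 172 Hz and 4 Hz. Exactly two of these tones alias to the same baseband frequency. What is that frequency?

fs/2 = 30 Hz.
52 Hz > fs/2 = 30 Hz, folds to fs − 52 Hz = 8 Hz.
44 Hz > fs/2 = 30 Hz, folds to fs − 44 Hz = 16 Hz.
172 Hz mod fs = 52 Hz.
52 Hz > fs/2 = 30 Hz, folds to fs − 52 Hz = 8 Hz.
4 Hz ≤ fs/2 = 30 Hz, passes unchanged.
52 Hz and 172 Hz both map to 8 Hz.

8 Hz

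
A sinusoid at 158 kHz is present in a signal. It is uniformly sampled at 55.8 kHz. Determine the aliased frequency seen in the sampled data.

9.4 kHz

158 kHz mod fs = 46.4 kHz.
46.4 kHz > fs/2 = 27.9 kHz, folds to fs − 46.4 kHz = 9.4 kHz.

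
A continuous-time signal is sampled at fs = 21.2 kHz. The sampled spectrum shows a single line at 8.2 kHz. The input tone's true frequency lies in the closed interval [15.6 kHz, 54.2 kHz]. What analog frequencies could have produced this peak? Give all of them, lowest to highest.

29.4 kHz, 34.2 kHz, 50.6 kHz

Frequencies that alias to 8.2 kHz are k·fs ± 8.2 kHz for integer k ≥ 0.
k=0: 8.2 kHz.
k=1: 13 kHz, 29.4 kHz.
k=2: 34.2 kHz, 50.6 kHz.
k=3: 55.4 kHz, 71.8 kHz.
Within [15.6 kHz, 54.2 kHz]: 29.4 kHz, 34.2 kHz, 50.6 kHz.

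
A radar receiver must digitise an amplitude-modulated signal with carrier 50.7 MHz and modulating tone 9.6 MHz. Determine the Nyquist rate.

120.6 MHz

AM sidebands sit at fc ± fm = 41.1 MHz and 60.3 MHz.
Highest-frequency component: 60.3 MHz.
Nyquist rate = 2 × 60.3 MHz = 120.6 MHz.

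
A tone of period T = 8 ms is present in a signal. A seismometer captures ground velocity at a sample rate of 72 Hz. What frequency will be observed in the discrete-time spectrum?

19 Hz

T = 8 ms → f = 1/T = 125 Hz.
125 Hz mod fs = 53 Hz.
53 Hz > fs/2 = 36 Hz, folds to fs − 53 Hz = 19 Hz.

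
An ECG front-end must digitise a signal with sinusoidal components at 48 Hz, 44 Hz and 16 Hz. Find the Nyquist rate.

Highest-frequency component: 48 Hz.
Nyquist rate = 2 × 48 Hz = 96 Hz.

96 Hz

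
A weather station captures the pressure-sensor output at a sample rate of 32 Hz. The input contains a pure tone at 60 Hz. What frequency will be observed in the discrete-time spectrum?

4 Hz

60 Hz mod fs = 28 Hz.
28 Hz > fs/2 = 16 Hz, folds to fs − 28 Hz = 4 Hz.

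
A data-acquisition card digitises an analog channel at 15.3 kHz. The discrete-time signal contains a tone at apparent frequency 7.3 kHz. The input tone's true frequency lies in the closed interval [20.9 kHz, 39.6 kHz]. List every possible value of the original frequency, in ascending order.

Frequencies that alias to 7.3 kHz are k·fs ± 7.3 kHz for integer k ≥ 0.
k=0: 7.3 kHz.
k=1: 8 kHz, 22.6 kHz.
k=2: 23.3 kHz, 37.9 kHz.
k=3: 38.6 kHz, 53.2 kHz.
k=4: 53.9 kHz, 68.5 kHz.
Within [20.9 kHz, 39.6 kHz]: 22.6 kHz, 23.3 kHz, 37.9 kHz, 38.6 kHz.

22.6 kHz, 23.3 kHz, 37.9 kHz, 38.6 kHz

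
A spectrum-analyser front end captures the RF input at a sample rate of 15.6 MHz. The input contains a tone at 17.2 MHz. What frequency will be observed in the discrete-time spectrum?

1.6 MHz

17.2 MHz mod fs = 1.6 MHz.
1.6 MHz ≤ fs/2 = 7.8 MHz, appears at 1.6 MHz.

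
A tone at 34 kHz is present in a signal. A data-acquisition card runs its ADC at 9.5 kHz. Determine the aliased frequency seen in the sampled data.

4 kHz

34 kHz mod fs = 5.5 kHz.
5.5 kHz > fs/2 = 4.75 kHz, folds to fs − 5.5 kHz = 4 kHz.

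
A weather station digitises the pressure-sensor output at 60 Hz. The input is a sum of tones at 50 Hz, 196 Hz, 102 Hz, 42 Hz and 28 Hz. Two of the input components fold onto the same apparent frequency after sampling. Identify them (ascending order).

42 Hz, 102 Hz

fs/2 = 30 Hz.
50 Hz > fs/2 = 30 Hz, folds to fs − 50 Hz = 10 Hz.
196 Hz mod fs = 16 Hz.
16 Hz ≤ fs/2 = 30 Hz, appears at 16 Hz.
102 Hz mod fs = 42 Hz.
42 Hz > fs/2 = 30 Hz, folds to fs − 42 Hz = 18 Hz.
42 Hz > fs/2 = 30 Hz, folds to fs − 42 Hz = 18 Hz.
28 Hz ≤ fs/2 = 30 Hz, passes unchanged.
42 Hz and 102 Hz both map to 18 Hz.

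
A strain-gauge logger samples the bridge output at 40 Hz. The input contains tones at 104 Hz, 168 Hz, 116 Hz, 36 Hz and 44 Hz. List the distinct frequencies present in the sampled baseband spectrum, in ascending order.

fs/2 = 20 Hz.
104 Hz mod fs = 24 Hz.
24 Hz > fs/2 = 20 Hz, folds to fs − 24 Hz = 16 Hz.
168 Hz mod fs = 8 Hz.
8 Hz ≤ fs/2 = 20 Hz, appears at 8 Hz.
116 Hz mod fs = 36 Hz.
36 Hz > fs/2 = 20 Hz, folds to fs − 36 Hz = 4 Hz.
36 Hz > fs/2 = 20 Hz, folds to fs − 36 Hz = 4 Hz.
44 Hz mod fs = 4 Hz.
4 Hz ≤ fs/2 = 20 Hz, appears at 4 Hz.
Distinct values: {4 Hz, 8 Hz, 16 Hz}.

4 Hz, 8 Hz, 16 Hz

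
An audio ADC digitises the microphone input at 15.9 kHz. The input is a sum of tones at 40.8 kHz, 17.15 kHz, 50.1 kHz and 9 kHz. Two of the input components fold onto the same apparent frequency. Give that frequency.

fs/2 = 7.95 kHz.
40.8 kHz mod fs = 9 kHz.
9 kHz > fs/2 = 7.95 kHz, folds to fs − 9 kHz = 6.9 kHz.
17.15 kHz mod fs = 1.25 kHz.
1.25 kHz ≤ fs/2 = 7.95 kHz, appears at 1.25 kHz.
50.1 kHz mod fs = 2.4 kHz.
2.4 kHz ≤ fs/2 = 7.95 kHz, appears at 2.4 kHz.
9 kHz > fs/2 = 7.95 kHz, folds to fs − 9 kHz = 6.9 kHz.
9 kHz and 40.8 kHz both map to 6.9 kHz.

6.9 kHz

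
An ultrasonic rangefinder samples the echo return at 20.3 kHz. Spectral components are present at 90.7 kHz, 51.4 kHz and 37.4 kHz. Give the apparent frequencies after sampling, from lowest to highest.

fs/2 = 10.15 kHz.
90.7 kHz mod fs = 9.5 kHz.
9.5 kHz ≤ fs/2 = 10.15 kHz, appears at 9.5 kHz.
51.4 kHz mod fs = 10.8 kHz.
10.8 kHz > fs/2 = 10.15 kHz, folds to fs − 10.8 kHz = 9.5 kHz.
37.4 kHz mod fs = 17.1 kHz.
17.1 kHz > fs/2 = 10.15 kHz, folds to fs − 17.1 kHz = 3.2 kHz.
Distinct values: {3.2 kHz, 9.5 kHz}.

3.2 kHz, 9.5 kHz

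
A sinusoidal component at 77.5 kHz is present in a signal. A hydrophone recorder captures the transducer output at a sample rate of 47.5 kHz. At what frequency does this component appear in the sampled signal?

77.5 kHz mod fs = 30 kHz.
30 kHz > fs/2 = 23.75 kHz, folds to fs − 30 kHz = 17.5 kHz.

17.5 kHz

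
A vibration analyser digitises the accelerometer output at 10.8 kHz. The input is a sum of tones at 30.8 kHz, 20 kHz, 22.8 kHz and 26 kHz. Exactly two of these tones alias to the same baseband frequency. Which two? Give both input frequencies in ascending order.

20 kHz, 30.8 kHz

fs/2 = 5.4 kHz.
30.8 kHz mod fs = 9.2 kHz.
9.2 kHz > fs/2 = 5.4 kHz, folds to fs − 9.2 kHz = 1.6 kHz.
20 kHz mod fs = 9.2 kHz.
9.2 kHz > fs/2 = 5.4 kHz, folds to fs − 9.2 kHz = 1.6 kHz.
22.8 kHz mod fs = 1.2 kHz.
1.2 kHz ≤ fs/2 = 5.4 kHz, appears at 1.2 kHz.
26 kHz mod fs = 4.4 kHz.
4.4 kHz ≤ fs/2 = 5.4 kHz, appears at 4.4 kHz.
20 kHz and 30.8 kHz both map to 1.6 kHz.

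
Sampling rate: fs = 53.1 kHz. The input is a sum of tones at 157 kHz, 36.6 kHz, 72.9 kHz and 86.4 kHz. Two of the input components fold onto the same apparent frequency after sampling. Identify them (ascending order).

72.9 kHz, 86.4 kHz

fs/2 = 26.55 kHz.
157 kHz mod fs = 50.8 kHz.
50.8 kHz > fs/2 = 26.55 kHz, folds to fs − 50.8 kHz = 2.3 kHz.
36.6 kHz > fs/2 = 26.55 kHz, folds to fs − 36.6 kHz = 16.5 kHz.
72.9 kHz mod fs = 19.8 kHz.
19.8 kHz ≤ fs/2 = 26.55 kHz, appears at 19.8 kHz.
86.4 kHz mod fs = 33.3 kHz.
33.3 kHz > fs/2 = 26.55 kHz, folds to fs − 33.3 kHz = 19.8 kHz.
72.9 kHz and 86.4 kHz both map to 19.8 kHz.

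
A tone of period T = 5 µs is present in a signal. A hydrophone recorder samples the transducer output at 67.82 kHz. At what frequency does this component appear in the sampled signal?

T = 5 µs → f = 1/T = 200 kHz.
200 kHz mod fs = 64.36 kHz.
64.36 kHz > fs/2 = 33.91 kHz, folds to fs − 64.36 kHz = 3.46 kHz.

3.46 kHz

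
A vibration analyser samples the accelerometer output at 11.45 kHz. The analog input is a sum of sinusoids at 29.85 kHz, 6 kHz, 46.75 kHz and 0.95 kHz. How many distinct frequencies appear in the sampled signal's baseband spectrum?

fs/2 = 5.725 kHz.
29.85 kHz mod fs = 6.95 kHz.
6.95 kHz > fs/2 = 5.725 kHz, folds to fs − 6.95 kHz = 4.5 kHz.
6 kHz > fs/2 = 5.725 kHz, folds to fs − 6 kHz = 5.45 kHz.
46.75 kHz mod fs = 0.95 kHz.
0.95 kHz ≤ fs/2 = 5.725 kHz, appears at 0.95 kHz.
0.95 kHz ≤ fs/2 = 5.725 kHz, passes unchanged.
Distinct values: {0.95 kHz, 4.5 kHz, 5.45 kHz} → 3.

3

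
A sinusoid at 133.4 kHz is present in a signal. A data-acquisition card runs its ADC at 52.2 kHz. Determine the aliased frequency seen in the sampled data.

23.2 kHz

133.4 kHz mod fs = 29 kHz.
29 kHz > fs/2 = 26.1 kHz, folds to fs − 29 kHz = 23.2 kHz.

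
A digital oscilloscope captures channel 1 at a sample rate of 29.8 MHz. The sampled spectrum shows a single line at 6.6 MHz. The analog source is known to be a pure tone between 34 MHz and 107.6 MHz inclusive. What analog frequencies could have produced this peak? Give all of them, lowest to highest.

36.4 MHz, 53 MHz, 66.2 MHz, 82.8 MHz, 96 MHz

Frequencies that alias to 6.6 MHz are k·fs ± 6.6 MHz for integer k ≥ 0.
k=0: 6.6 MHz.
k=1: 23.2 MHz, 36.4 MHz.
k=2: 53 MHz, 66.2 MHz.
k=3: 82.8 MHz, 96 MHz.
k=4: 112.6 MHz, 125.8 MHz.
Within [34 MHz, 107.6 MHz]: 36.4 MHz, 53 MHz, 66.2 MHz, 82.8 MHz, 96 MHz.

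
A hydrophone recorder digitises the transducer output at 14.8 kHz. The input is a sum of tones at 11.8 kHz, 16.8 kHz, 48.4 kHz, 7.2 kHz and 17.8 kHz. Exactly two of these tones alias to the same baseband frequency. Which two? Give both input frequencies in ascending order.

fs/2 = 7.4 kHz.
11.8 kHz > fs/2 = 7.4 kHz, folds to fs − 11.8 kHz = 3 kHz.
16.8 kHz mod fs = 2 kHz.
2 kHz ≤ fs/2 = 7.4 kHz, appears at 2 kHz.
48.4 kHz mod fs = 4 kHz.
4 kHz ≤ fs/2 = 7.4 kHz, appears at 4 kHz.
7.2 kHz ≤ fs/2 = 7.4 kHz, passes unchanged.
17.8 kHz mod fs = 3 kHz.
3 kHz ≤ fs/2 = 7.4 kHz, appears at 3 kHz.
11.8 kHz and 17.8 kHz both map to 3 kHz.

11.8 kHz, 17.8 kHz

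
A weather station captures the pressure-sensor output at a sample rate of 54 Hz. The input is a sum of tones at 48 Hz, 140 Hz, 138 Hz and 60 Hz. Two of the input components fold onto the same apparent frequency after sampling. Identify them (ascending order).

fs/2 = 27 Hz.
48 Hz > fs/2 = 27 Hz, folds to fs − 48 Hz = 6 Hz.
140 Hz mod fs = 32 Hz.
32 Hz > fs/2 = 27 Hz, folds to fs − 32 Hz = 22 Hz.
138 Hz mod fs = 30 Hz.
30 Hz > fs/2 = 27 Hz, folds to fs − 30 Hz = 24 Hz.
60 Hz mod fs = 6 Hz.
6 Hz ≤ fs/2 = 27 Hz, appears at 6 Hz.
48 Hz and 60 Hz both map to 6 Hz.

48 Hz, 60 Hz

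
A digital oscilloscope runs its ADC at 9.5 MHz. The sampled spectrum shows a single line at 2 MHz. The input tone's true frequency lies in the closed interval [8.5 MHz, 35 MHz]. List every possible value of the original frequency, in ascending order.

Frequencies that alias to 2 MHz are k·fs ± 2 MHz for integer k ≥ 0.
k=0: 2 MHz.
k=1: 7.5 MHz, 11.5 MHz.
k=2: 17 MHz, 21 MHz.
k=3: 26.5 MHz, 30.5 MHz.
k=4: 36 MHz, 40 MHz.
Within [8.5 MHz, 35 MHz]: 11.5 MHz, 17 MHz, 21 MHz, 26.5 MHz, 30.5 MHz.

11.5 MHz, 17 MHz, 21 MHz, 26.5 MHz, 30.5 MHz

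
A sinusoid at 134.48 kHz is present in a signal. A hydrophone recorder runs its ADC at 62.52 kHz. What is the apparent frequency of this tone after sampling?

9.44 kHz

134.48 kHz mod fs = 9.44 kHz.
9.44 kHz ≤ fs/2 = 31.26 kHz, appears at 9.44 kHz.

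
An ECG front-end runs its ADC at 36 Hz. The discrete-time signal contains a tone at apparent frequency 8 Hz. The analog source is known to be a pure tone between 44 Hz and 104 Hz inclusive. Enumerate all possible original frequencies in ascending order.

44 Hz, 64 Hz, 80 Hz, 100 Hz

Frequencies that alias to 8 Hz are k·fs ± 8 Hz for integer k ≥ 0.
k=0: 8 Hz.
k=1: 28 Hz, 44 Hz.
k=2: 64 Hz, 80 Hz.
k=3: 100 Hz, 116 Hz.
k=4: 136 Hz, 152 Hz.
Within [44 Hz, 104 Hz]: 44 Hz, 64 Hz, 80 Hz, 100 Hz.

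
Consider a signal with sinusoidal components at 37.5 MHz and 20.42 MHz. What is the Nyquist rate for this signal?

Highest-frequency component: 37.5 MHz.
Nyquist rate = 2 × 37.5 MHz = 75 MHz.

75 MHz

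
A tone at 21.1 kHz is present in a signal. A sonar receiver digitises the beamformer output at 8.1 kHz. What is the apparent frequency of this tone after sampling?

3.2 kHz

21.1 kHz mod fs = 4.9 kHz.
4.9 kHz > fs/2 = 4.05 kHz, folds to fs − 4.9 kHz = 3.2 kHz.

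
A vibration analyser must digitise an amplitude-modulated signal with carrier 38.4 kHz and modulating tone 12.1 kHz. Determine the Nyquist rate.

AM sidebands sit at fc ± fm = 26.3 kHz and 50.5 kHz.
Highest-frequency component: 50.5 kHz.
Nyquist rate = 2 × 50.5 kHz = 101 kHz.

101 kHz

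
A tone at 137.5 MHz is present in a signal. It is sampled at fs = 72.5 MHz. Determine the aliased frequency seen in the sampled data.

7.5 MHz

137.5 MHz mod fs = 65 MHz.
65 MHz > fs/2 = 36.25 MHz, folds to fs − 65 MHz = 7.5 MHz.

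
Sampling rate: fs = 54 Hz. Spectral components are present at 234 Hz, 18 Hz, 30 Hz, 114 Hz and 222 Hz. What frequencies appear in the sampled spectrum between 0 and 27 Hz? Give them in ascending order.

6 Hz, 18 Hz, 24 Hz

fs/2 = 27 Hz.
234 Hz mod fs = 18 Hz.
18 Hz ≤ fs/2 = 27 Hz, appears at 18 Hz.
18 Hz ≤ fs/2 = 27 Hz, passes unchanged.
30 Hz > fs/2 = 27 Hz, folds to fs − 30 Hz = 24 Hz.
114 Hz mod fs = 6 Hz.
6 Hz ≤ fs/2 = 27 Hz, appears at 6 Hz.
222 Hz mod fs = 6 Hz.
6 Hz ≤ fs/2 = 27 Hz, appears at 6 Hz.
Distinct values: {6 Hz, 18 Hz, 24 Hz}.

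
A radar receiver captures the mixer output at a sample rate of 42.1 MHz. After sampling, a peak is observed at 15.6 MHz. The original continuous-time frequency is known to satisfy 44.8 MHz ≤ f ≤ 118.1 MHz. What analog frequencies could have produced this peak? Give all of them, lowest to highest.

57.7 MHz, 68.6 MHz, 99.8 MHz, 110.7 MHz

Frequencies that alias to 15.6 MHz are k·fs ± 15.6 MHz for integer k ≥ 0.
k=0: 15.6 MHz.
k=1: 26.5 MHz, 57.7 MHz.
k=2: 68.6 MHz, 99.8 MHz.
k=3: 110.7 MHz, 141.9 MHz.
k=4: 152.8 MHz, 184 MHz.
Within [44.8 MHz, 118.1 MHz]: 57.7 MHz, 68.6 MHz, 99.8 MHz, 110.7 MHz.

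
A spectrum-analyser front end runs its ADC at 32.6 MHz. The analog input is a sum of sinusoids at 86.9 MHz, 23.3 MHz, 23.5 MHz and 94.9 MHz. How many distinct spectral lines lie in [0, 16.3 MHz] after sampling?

fs/2 = 16.3 MHz.
86.9 MHz mod fs = 21.7 MHz.
21.7 MHz > fs/2 = 16.3 MHz, folds to fs − 21.7 MHz = 10.9 MHz.
23.3 MHz > fs/2 = 16.3 MHz, folds to fs − 23.3 MHz = 9.3 MHz.
23.5 MHz > fs/2 = 16.3 MHz, folds to fs − 23.5 MHz = 9.1 MHz.
94.9 MHz mod fs = 29.7 MHz.
29.7 MHz > fs/2 = 16.3 MHz, folds to fs − 29.7 MHz = 2.9 MHz.
Distinct values: {2.9 MHz, 9.1 MHz, 9.3 MHz, 10.9 MHz} → 4.

4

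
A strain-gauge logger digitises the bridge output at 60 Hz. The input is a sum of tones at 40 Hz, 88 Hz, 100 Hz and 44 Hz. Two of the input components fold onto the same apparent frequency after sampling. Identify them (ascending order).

fs/2 = 30 Hz.
40 Hz > fs/2 = 30 Hz, folds to fs − 40 Hz = 20 Hz.
88 Hz mod fs = 28 Hz.
28 Hz ≤ fs/2 = 30 Hz, appears at 28 Hz.
100 Hz mod fs = 40 Hz.
40 Hz > fs/2 = 30 Hz, folds to fs − 40 Hz = 20 Hz.
44 Hz > fs/2 = 30 Hz, folds to fs − 44 Hz = 16 Hz.
40 Hz and 100 Hz both map to 20 Hz.

40 Hz, 100 Hz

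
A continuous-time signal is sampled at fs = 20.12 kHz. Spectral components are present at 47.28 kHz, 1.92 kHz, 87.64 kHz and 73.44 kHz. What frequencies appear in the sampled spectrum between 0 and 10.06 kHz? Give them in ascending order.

1.92 kHz, 7.04 kHz, 7.16 kHz

fs/2 = 10.06 kHz.
47.28 kHz mod fs = 7.04 kHz.
7.04 kHz ≤ fs/2 = 10.06 kHz, appears at 7.04 kHz.
1.92 kHz ≤ fs/2 = 10.06 kHz, passes unchanged.
87.64 kHz mod fs = 7.16 kHz.
7.16 kHz ≤ fs/2 = 10.06 kHz, appears at 7.16 kHz.
73.44 kHz mod fs = 13.08 kHz.
13.08 kHz > fs/2 = 10.06 kHz, folds to fs − 13.08 kHz = 7.04 kHz.
Distinct values: {1.92 kHz, 7.04 kHz, 7.16 kHz}.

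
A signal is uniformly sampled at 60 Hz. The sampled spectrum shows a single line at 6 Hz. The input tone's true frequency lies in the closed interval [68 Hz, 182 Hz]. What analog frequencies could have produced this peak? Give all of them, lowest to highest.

Frequencies that alias to 6 Hz are k·fs ± 6 Hz for integer k ≥ 0.
k=0: 6 Hz.
k=1: 54 Hz, 66 Hz.
k=2: 114 Hz, 126 Hz.
k=3: 174 Hz, 186 Hz.
k=4: 234 Hz, 246 Hz.
Within [68 Hz, 182 Hz]: 114 Hz, 126 Hz, 174 Hz.

114 Hz, 126 Hz, 174 Hz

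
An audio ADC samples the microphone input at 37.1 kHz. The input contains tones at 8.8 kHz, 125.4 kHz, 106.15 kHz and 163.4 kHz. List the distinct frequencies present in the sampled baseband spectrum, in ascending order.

fs/2 = 18.55 kHz.
8.8 kHz ≤ fs/2 = 18.55 kHz, passes unchanged.
125.4 kHz mod fs = 14.1 kHz.
14.1 kHz ≤ fs/2 = 18.55 kHz, appears at 14.1 kHz.
106.15 kHz mod fs = 31.95 kHz.
31.95 kHz > fs/2 = 18.55 kHz, folds to fs − 31.95 kHz = 5.15 kHz.
163.4 kHz mod fs = 15 kHz.
15 kHz ≤ fs/2 = 18.55 kHz, appears at 15 kHz.
Distinct values: {5.15 kHz, 8.8 kHz, 14.1 kHz, 15 kHz}.

5.15 kHz, 8.8 kHz, 14.1 kHz, 15 kHz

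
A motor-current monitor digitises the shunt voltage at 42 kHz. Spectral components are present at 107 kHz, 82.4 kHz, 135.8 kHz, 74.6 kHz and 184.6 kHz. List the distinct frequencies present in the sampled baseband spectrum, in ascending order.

fs/2 = 21 kHz.
107 kHz mod fs = 23 kHz.
23 kHz > fs/2 = 21 kHz, folds to fs − 23 kHz = 19 kHz.
82.4 kHz mod fs = 40.4 kHz.
40.4 kHz > fs/2 = 21 kHz, folds to fs − 40.4 kHz = 1.6 kHz.
135.8 kHz mod fs = 9.8 kHz.
9.8 kHz ≤ fs/2 = 21 kHz, appears at 9.8 kHz.
74.6 kHz mod fs = 32.6 kHz.
32.6 kHz > fs/2 = 21 kHz, folds to fs − 32.6 kHz = 9.4 kHz.
184.6 kHz mod fs = 16.6 kHz.
16.6 kHz ≤ fs/2 = 21 kHz, appears at 16.6 kHz.
Distinct values: {1.6 kHz, 9.4 kHz, 9.8 kHz, 16.6 kHz, 19 kHz}.

1.6 kHz, 9.4 kHz, 9.8 kHz, 16.6 kHz, 19 kHz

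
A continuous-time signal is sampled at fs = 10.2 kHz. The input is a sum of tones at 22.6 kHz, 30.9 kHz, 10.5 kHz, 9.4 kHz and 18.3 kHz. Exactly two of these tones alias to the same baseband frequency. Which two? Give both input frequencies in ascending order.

fs/2 = 5.1 kHz.
22.6 kHz mod fs = 2.2 kHz.
2.2 kHz ≤ fs/2 = 5.1 kHz, appears at 2.2 kHz.
30.9 kHz mod fs = 0.3 kHz.
0.3 kHz ≤ fs/2 = 5.1 kHz, appears at 0.3 kHz.
10.5 kHz mod fs = 0.3 kHz.
0.3 kHz ≤ fs/2 = 5.1 kHz, appears at 0.3 kHz.
9.4 kHz > fs/2 = 5.1 kHz, folds to fs − 9.4 kHz = 0.8 kHz.
18.3 kHz mod fs = 8.1 kHz.
8.1 kHz > fs/2 = 5.1 kHz, folds to fs − 8.1 kHz = 2.1 kHz.
10.5 kHz and 30.9 kHz both map to 0.3 kHz.

10.5 kHz, 30.9 kHz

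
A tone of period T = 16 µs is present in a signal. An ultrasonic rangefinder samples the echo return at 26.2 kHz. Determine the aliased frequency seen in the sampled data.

10.1 kHz

T = 16 µs → f = 1/T = 62.5 kHz.
62.5 kHz mod fs = 10.1 kHz.
10.1 kHz ≤ fs/2 = 13.1 kHz, appears at 10.1 kHz.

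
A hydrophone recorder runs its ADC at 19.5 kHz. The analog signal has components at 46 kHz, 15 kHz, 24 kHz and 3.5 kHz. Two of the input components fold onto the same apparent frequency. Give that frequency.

4.5 kHz

fs/2 = 9.75 kHz.
46 kHz mod fs = 7 kHz.
7 kHz ≤ fs/2 = 9.75 kHz, appears at 7 kHz.
15 kHz > fs/2 = 9.75 kHz, folds to fs − 15 kHz = 4.5 kHz.
24 kHz mod fs = 4.5 kHz.
4.5 kHz ≤ fs/2 = 9.75 kHz, appears at 4.5 kHz.
3.5 kHz ≤ fs/2 = 9.75 kHz, passes unchanged.
15 kHz and 24 kHz both map to 4.5 kHz.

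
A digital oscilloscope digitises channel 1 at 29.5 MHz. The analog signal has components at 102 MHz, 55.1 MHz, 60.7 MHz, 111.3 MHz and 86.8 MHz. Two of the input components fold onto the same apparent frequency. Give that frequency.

fs/2 = 14.75 MHz.
102 MHz mod fs = 13.5 MHz.
13.5 MHz ≤ fs/2 = 14.75 MHz, appears at 13.5 MHz.
55.1 MHz mod fs = 25.6 MHz.
25.6 MHz > fs/2 = 14.75 MHz, folds to fs − 25.6 MHz = 3.9 MHz.
60.7 MHz mod fs = 1.7 MHz.
1.7 MHz ≤ fs/2 = 14.75 MHz, appears at 1.7 MHz.
111.3 MHz mod fs = 22.8 MHz.
22.8 MHz > fs/2 = 14.75 MHz, folds to fs − 22.8 MHz = 6.7 MHz.
86.8 MHz mod fs = 27.8 MHz.
27.8 MHz > fs/2 = 14.75 MHz, folds to fs − 27.8 MHz = 1.7 MHz.
60.7 MHz and 86.8 MHz both map to 1.7 MHz.

1.7 MHz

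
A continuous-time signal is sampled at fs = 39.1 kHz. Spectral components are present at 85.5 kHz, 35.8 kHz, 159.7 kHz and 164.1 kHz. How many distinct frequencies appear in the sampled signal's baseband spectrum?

fs/2 = 19.55 kHz.
85.5 kHz mod fs = 7.3 kHz.
7.3 kHz ≤ fs/2 = 19.55 kHz, appears at 7.3 kHz.
35.8 kHz > fs/2 = 19.55 kHz, folds to fs − 35.8 kHz = 3.3 kHz.
159.7 kHz mod fs = 3.3 kHz.
3.3 kHz ≤ fs/2 = 19.55 kHz, appears at 3.3 kHz.
164.1 kHz mod fs = 7.7 kHz.
7.7 kHz ≤ fs/2 = 19.55 kHz, appears at 7.7 kHz.
Distinct values: {3.3 kHz, 7.3 kHz, 7.7 kHz} → 3.

3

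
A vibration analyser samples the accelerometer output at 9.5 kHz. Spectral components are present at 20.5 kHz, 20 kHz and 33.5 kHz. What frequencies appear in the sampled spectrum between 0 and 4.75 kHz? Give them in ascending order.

fs/2 = 4.75 kHz.
20.5 kHz mod fs = 1.5 kHz.
1.5 kHz ≤ fs/2 = 4.75 kHz, appears at 1.5 kHz.
20 kHz mod fs = 1 kHz.
1 kHz ≤ fs/2 = 4.75 kHz, appears at 1 kHz.
33.5 kHz mod fs = 5 kHz.
5 kHz > fs/2 = 4.75 kHz, folds to fs − 5 kHz = 4.5 kHz.
Distinct values: {1 kHz, 1.5 kHz, 4.5 kHz}.

1 kHz, 1.5 kHz, 4.5 kHz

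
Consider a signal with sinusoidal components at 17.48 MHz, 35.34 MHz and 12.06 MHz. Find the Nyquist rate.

Highest-frequency component: 35.34 MHz.
Nyquist rate = 2 × 35.34 MHz = 70.68 MHz.

70.68 MHz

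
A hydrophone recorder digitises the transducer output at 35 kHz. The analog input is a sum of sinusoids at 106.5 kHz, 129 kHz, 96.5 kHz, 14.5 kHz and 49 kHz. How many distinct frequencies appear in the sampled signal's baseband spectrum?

5

fs/2 = 17.5 kHz.
106.5 kHz mod fs = 1.5 kHz.
1.5 kHz ≤ fs/2 = 17.5 kHz, appears at 1.5 kHz.
129 kHz mod fs = 24 kHz.
24 kHz > fs/2 = 17.5 kHz, folds to fs − 24 kHz = 11 kHz.
96.5 kHz mod fs = 26.5 kHz.
26.5 kHz > fs/2 = 17.5 kHz, folds to fs − 26.5 kHz = 8.5 kHz.
14.5 kHz ≤ fs/2 = 17.5 kHz, passes unchanged.
49 kHz mod fs = 14 kHz.
14 kHz ≤ fs/2 = 17.5 kHz, appears at 14 kHz.
Distinct values: {1.5 kHz, 8.5 kHz, 11 kHz, 14 kHz, 14.5 kHz} → 5.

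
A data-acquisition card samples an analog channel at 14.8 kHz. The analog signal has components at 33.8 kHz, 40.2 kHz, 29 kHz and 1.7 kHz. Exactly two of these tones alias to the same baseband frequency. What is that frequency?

fs/2 = 7.4 kHz.
33.8 kHz mod fs = 4.2 kHz.
4.2 kHz ≤ fs/2 = 7.4 kHz, appears at 4.2 kHz.
40.2 kHz mod fs = 10.6 kHz.
10.6 kHz > fs/2 = 7.4 kHz, folds to fs − 10.6 kHz = 4.2 kHz.
29 kHz mod fs = 14.2 kHz.
14.2 kHz > fs/2 = 7.4 kHz, folds to fs − 14.2 kHz = 0.6 kHz.
1.7 kHz ≤ fs/2 = 7.4 kHz, passes unchanged.
33.8 kHz and 40.2 kHz both map to 4.2 kHz.

4.2 kHz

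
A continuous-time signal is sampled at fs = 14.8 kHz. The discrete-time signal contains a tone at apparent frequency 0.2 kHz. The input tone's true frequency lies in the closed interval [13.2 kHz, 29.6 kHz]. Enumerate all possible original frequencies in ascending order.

Frequencies that alias to 0.2 kHz are k·fs ± 0.2 kHz for integer k ≥ 0.
k=0: 0.2 kHz.
k=1: 14.6 kHz, 15 kHz.
k=2: 29.4 kHz, 29.8 kHz.
k=3: 44.2 kHz, 44.6 kHz.
Within [13.2 kHz, 29.6 kHz]: 14.6 kHz, 15 kHz, 29.4 kHz.

14.6 kHz, 15 kHz, 29.4 kHz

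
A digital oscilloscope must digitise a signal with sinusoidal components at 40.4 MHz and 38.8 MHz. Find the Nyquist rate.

Highest-frequency component: 40.4 MHz.
Nyquist rate = 2 × 40.4 MHz = 80.8 MHz.

80.8 MHz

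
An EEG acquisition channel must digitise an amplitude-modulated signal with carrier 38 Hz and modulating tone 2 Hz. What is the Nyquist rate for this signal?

AM sidebands sit at fc ± fm = 36 Hz and 40 Hz.
Highest-frequency component: 40 Hz.
Nyquist rate = 2 × 40 Hz = 80 Hz.

80 Hz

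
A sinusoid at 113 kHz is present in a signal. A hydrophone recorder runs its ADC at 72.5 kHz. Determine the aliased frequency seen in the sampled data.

32 kHz

113 kHz mod fs = 40.5 kHz.
40.5 kHz > fs/2 = 36.25 kHz, folds to fs − 40.5 kHz = 32 kHz.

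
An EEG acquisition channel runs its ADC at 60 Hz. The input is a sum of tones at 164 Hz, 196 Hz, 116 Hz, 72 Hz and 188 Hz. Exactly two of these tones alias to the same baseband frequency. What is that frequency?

fs/2 = 30 Hz.
164 Hz mod fs = 44 Hz.
44 Hz > fs/2 = 30 Hz, folds to fs − 44 Hz = 16 Hz.
196 Hz mod fs = 16 Hz.
16 Hz ≤ fs/2 = 30 Hz, appears at 16 Hz.
116 Hz mod fs = 56 Hz.
56 Hz > fs/2 = 30 Hz, folds to fs − 56 Hz = 4 Hz.
72 Hz mod fs = 12 Hz.
12 Hz ≤ fs/2 = 30 Hz, appears at 12 Hz.
188 Hz mod fs = 8 Hz.
8 Hz ≤ fs/2 = 30 Hz, appears at 8 Hz.
164 Hz and 196 Hz both map to 16 Hz.

16 Hz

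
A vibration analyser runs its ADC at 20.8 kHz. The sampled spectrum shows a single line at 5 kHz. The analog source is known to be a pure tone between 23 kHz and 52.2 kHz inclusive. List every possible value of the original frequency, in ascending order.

25.8 kHz, 36.6 kHz, 46.6 kHz

Frequencies that alias to 5 kHz are k·fs ± 5 kHz for integer k ≥ 0.
k=0: 5 kHz.
k=1: 15.8 kHz, 25.8 kHz.
k=2: 36.6 kHz, 46.6 kHz.
k=3: 57.4 kHz, 67.4 kHz.
Within [23 kHz, 52.2 kHz]: 25.8 kHz, 36.6 kHz, 46.6 kHz.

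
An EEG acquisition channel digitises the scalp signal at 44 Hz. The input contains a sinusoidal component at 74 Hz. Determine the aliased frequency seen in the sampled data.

14 Hz

74 Hz mod fs = 30 Hz.
30 Hz > fs/2 = 22 Hz, folds to fs − 30 Hz = 14 Hz.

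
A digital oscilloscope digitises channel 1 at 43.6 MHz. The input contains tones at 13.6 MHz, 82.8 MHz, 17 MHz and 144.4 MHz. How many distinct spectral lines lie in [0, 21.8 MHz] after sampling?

3

fs/2 = 21.8 MHz.
13.6 MHz ≤ fs/2 = 21.8 MHz, passes unchanged.
82.8 MHz mod fs = 39.2 MHz.
39.2 MHz > fs/2 = 21.8 MHz, folds to fs − 39.2 MHz = 4.4 MHz.
17 MHz ≤ fs/2 = 21.8 MHz, passes unchanged.
144.4 MHz mod fs = 13.6 MHz.
13.6 MHz ≤ fs/2 = 21.8 MHz, appears at 13.6 MHz.
Distinct values: {4.4 MHz, 13.6 MHz, 17 MHz} → 3.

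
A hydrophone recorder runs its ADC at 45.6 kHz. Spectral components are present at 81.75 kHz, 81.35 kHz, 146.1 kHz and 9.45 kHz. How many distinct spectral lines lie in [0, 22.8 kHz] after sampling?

fs/2 = 22.8 kHz.
81.75 kHz mod fs = 36.15 kHz.
36.15 kHz > fs/2 = 22.8 kHz, folds to fs − 36.15 kHz = 9.45 kHz.
81.35 kHz mod fs = 35.75 kHz.
35.75 kHz > fs/2 = 22.8 kHz, folds to fs − 35.75 kHz = 9.85 kHz.
146.1 kHz mod fs = 9.3 kHz.
9.3 kHz ≤ fs/2 = 22.8 kHz, appears at 9.3 kHz.
9.45 kHz ≤ fs/2 = 22.8 kHz, passes unchanged.
Distinct values: {9.3 kHz, 9.45 kHz, 9.85 kHz} → 3.

3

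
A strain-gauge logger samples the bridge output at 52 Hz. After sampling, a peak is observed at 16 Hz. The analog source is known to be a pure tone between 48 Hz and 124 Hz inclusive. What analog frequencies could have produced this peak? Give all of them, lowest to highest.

Frequencies that alias to 16 Hz are k·fs ± 16 Hz for integer k ≥ 0.
k=0: 16 Hz.
k=1: 36 Hz, 68 Hz.
k=2: 88 Hz, 120 Hz.
k=3: 140 Hz, 172 Hz.
Within [48 Hz, 124 Hz]: 68 Hz, 88 Hz, 120 Hz.

68 Hz, 88 Hz, 120 Hz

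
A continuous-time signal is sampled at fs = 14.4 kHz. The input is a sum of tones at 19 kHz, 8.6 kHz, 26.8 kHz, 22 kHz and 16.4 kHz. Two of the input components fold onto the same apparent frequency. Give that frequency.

fs/2 = 7.2 kHz.
19 kHz mod fs = 4.6 kHz.
4.6 kHz ≤ fs/2 = 7.2 kHz, appears at 4.6 kHz.
8.6 kHz > fs/2 = 7.2 kHz, folds to fs − 8.6 kHz = 5.8 kHz.
26.8 kHz mod fs = 12.4 kHz.
12.4 kHz > fs/2 = 7.2 kHz, folds to fs − 12.4 kHz = 2 kHz.
22 kHz mod fs = 7.6 kHz.
7.6 kHz > fs/2 = 7.2 kHz, folds to fs − 7.6 kHz = 6.8 kHz.
16.4 kHz mod fs = 2 kHz.
2 kHz ≤ fs/2 = 7.2 kHz, appears at 2 kHz.
16.4 kHz and 26.8 kHz both map to 2 kHz.

2 kHz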